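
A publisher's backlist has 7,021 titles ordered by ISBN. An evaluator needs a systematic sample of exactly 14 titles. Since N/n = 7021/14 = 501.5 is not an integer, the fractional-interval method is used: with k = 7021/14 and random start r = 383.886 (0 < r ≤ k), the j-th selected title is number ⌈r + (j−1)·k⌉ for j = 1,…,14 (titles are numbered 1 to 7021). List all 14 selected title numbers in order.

384, 886, 1387, 1889, 2390, 2892, 3393, 3895, 4396, 4898, 5399, 5901, 6402, 6904

j=1: r + 0k = 383.886 → ⌈·⌉ = 384
j=2: r + 1k = 885.386 → ⌈·⌉ = 886
j=3: r + 2k = 1386.886 → ⌈·⌉ = 1387
j=4: r + 3k = 1888.386 → ⌈·⌉ = 1889
j=5: r + 4k = 2389.886 → ⌈·⌉ = 2390
j=6: r + 5k = 2891.386 → ⌈·⌉ = 2892
j=7: r + 6k = 3392.886 → ⌈·⌉ = 3393
j=8: r + 7k = 3894.386 → ⌈·⌉ = 3895
j=9: r + 8k = 4395.886 → ⌈·⌉ = 4396
j=10: r + 9k = 4897.386 → ⌈·⌉ = 4898
j=11: r + 10k = 5398.886 → ⌈·⌉ = 5399
j=12: r + 11k = 5900.386 → ⌈·⌉ = 5901
j=13: r + 12k = 6401.886 → ⌈·⌉ = 6402
j=14: r + 13k = 6903.386 → ⌈·⌉ = 6904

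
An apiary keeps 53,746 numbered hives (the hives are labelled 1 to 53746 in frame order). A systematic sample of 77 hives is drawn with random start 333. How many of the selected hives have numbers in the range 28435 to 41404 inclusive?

k = 53746/77 = 698
First selection ≥ 28435: 333 + ⌈(28435−333)/698⌉·698 = 333 + 41×698 = 28951
Last selection ≤ 41404: 333 + ⌊(41404−333)/698⌋·698 = 333 + 58×698 = 40817
Count = 58 − 41 + 1 = 18

18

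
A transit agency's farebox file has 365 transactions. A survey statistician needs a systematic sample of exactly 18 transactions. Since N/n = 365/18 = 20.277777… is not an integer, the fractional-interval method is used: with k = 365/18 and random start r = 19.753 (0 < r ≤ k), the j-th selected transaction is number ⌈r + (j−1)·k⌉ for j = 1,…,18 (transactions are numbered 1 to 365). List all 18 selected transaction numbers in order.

j=1: r + 0k = 19.753 → ⌈·⌉ = 20
j=2: r + 1k = 40.030777… → ⌈·⌉ = 41
j=3: r + 2k = 60.308555… → ⌈·⌉ = 61
j=4: r + 3k = 80.586333… → ⌈·⌉ = 81
j=5: r + 4k = 100.864111… → ⌈·⌉ = 101
j=6: r + 5k = 121.141888… → ⌈·⌉ = 122
j=7: r + 6k = 141.419666… → ⌈·⌉ = 142
j=8: r + 7k = 161.697444… → ⌈·⌉ = 162
j=9: r + 8k = 181.975222… → ⌈·⌉ = 182
j=10: r + 9k = 202.253 → ⌈·⌉ = 203
j=11: r + 10k = 222.530777… → ⌈·⌉ = 223
j=12: r + 11k = 242.808555… → ⌈·⌉ = 243
j=13: r + 12k = 263.086333… → ⌈·⌉ = 264
j=14: r + 13k = 283.364111… → ⌈·⌉ = 284
j=15: r + 14k = 303.641888… → ⌈·⌉ = 304
j=16: r + 15k = 323.919666… → ⌈·⌉ = 324
j=17: r + 16k = 344.197444… → ⌈·⌉ = 345
j=18: r + 17k = 364.475222… → ⌈·⌉ = 365

20, 41, 61, 81, 101, 122, 142, 162, 182, 203, 223, 243, 264, 284, 304, 324, 345, 365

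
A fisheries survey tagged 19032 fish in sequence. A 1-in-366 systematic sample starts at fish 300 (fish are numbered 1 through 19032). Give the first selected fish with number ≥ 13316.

k = 366
Steps past start: ⌈(13316 − 300)/366⌉ = ⌈13016/366⌉ = 36
Selected fish: 300 + 36×366 = 13476

13476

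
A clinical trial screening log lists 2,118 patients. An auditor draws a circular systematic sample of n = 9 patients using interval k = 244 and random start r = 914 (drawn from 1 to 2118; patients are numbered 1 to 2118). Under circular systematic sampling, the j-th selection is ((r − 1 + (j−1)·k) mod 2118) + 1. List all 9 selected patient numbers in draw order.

Selection 1: 914
Selection 2: 914 + 244 = 1158
Selection 3: 1158 + 244 = 1402
Selection 4: 1402 + 244 = 1646
Selection 5: 1646 + 244 = 1890
Selection 6: 1890 + 244 = 2134 → 2134 − 2118 = 16
Selection 7: 16 + 244 = 260
Selection 8: 260 + 244 = 504
Selection 9: 504 + 244 = 748

914, 1158, 1402, 1646, 1890, 16, 260, 504, 748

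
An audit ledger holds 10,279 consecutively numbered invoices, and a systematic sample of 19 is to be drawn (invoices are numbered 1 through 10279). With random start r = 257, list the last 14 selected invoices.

2962, 3503, 4044, 4585, 5126, 5667, 6208, 6749, 7290, 7831, 8372, 8913, 9454, 9995

k = N/n = 10279/19 = 541
6th selection = 257 + 5×541 = 2962
7th: 2962 + 541 = 3503
8th: 3503 + 541 = 4044
9th: 4044 + 541 = 4585
10th: 4585 + 541 = 5126
11th: 5126 + 541 = 5667
12th: 5667 + 541 = 6208
13th: 6208 + 541 = 6749
14th: 6749 + 541 = 7290
15th: 7290 + 541 = 7831
16th: 7831 + 541 = 8372
17th: 8372 + 541 = 8913
18th: 8913 + 541 = 9454
19th: 9454 + 541 = 9995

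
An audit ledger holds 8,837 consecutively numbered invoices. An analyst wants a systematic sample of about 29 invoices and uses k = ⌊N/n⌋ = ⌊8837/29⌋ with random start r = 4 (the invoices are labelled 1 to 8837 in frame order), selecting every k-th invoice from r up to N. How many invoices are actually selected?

k = ⌊8837/29⌋ = 304
Achieved size = ⌊(8837 − 4)/304⌋ + 1 = ⌊8833/304⌋ + 1 = 29 + 1 = 30
(last selection: 4 + 29×304 = 8820 ≤ 8837; next would be 9124 > 8837)

30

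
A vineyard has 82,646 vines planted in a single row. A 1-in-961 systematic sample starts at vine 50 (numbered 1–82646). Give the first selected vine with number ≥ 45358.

k = 961
Steps past start: ⌈(45358 − 50)/961⌉ = ⌈45308/961⌉ = 48
Selected vine: 50 + 48×961 = 46178

46178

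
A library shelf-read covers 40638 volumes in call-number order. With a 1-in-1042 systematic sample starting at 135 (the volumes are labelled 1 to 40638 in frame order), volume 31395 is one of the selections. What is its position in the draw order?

31

k = 1042
position = (31395 − 135)/1042 + 1 = 31260/1042 + 1 = 30 + 1 = 31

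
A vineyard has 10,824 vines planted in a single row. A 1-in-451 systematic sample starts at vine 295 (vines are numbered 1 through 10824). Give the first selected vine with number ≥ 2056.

k = 451
Steps past start: ⌈(2056 − 295)/451⌉ = ⌈1761/451⌉ = 4
Selected vine: 295 + 4×451 = 2099

2099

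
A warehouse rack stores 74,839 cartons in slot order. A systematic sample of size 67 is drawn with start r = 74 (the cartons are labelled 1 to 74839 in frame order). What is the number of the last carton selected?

73796

k = 74839/67 = 1117
67th selection = r + (67−1)·k = 74 + 66×1117 = 74 + 73722 = 73796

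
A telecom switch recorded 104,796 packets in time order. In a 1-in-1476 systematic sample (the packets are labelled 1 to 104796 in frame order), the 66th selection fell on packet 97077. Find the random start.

k = 1476
r = 97077 − (66−1)×1476 = 97077 − 95940 = 1137

1137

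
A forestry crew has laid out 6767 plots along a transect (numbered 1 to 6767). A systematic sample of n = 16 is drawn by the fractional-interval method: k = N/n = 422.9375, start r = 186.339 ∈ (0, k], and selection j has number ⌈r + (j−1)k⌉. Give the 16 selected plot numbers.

j=1: r + 0k = 186.339 → ⌈·⌉ = 187
j=2: r + 1k = 609.2765 → ⌈·⌉ = 610
j=3: r + 2k = 1032.214 → ⌈·⌉ = 1033
j=4: r + 3k = 1455.1515 → ⌈·⌉ = 1456
j=5: r + 4k = 1878.089 → ⌈·⌉ = 1879
j=6: r + 5k = 2301.0265 → ⌈·⌉ = 2302
j=7: r + 6k = 2723.964 → ⌈·⌉ = 2724
j=8: r + 7k = 3146.9015 → ⌈·⌉ = 3147
j=9: r + 8k = 3569.839 → ⌈·⌉ = 3570
j=10: r + 9k = 3992.7765 → ⌈·⌉ = 3993
j=11: r + 10k = 4415.714 → ⌈·⌉ = 4416
j=12: r + 11k = 4838.6515 → ⌈·⌉ = 4839
j=13: r + 12k = 5261.589 → ⌈·⌉ = 5262
j=14: r + 13k = 5684.5265 → ⌈·⌉ = 5685
j=15: r + 14k = 6107.464 → ⌈·⌉ = 6108
j=16: r + 15k = 6530.4015 → ⌈·⌉ = 6531

187, 610, 1033, 1456, 1879, 2302, 2724, 3147, 3570, 3993, 4416, 4839, 5262, 5685, 6108, 6531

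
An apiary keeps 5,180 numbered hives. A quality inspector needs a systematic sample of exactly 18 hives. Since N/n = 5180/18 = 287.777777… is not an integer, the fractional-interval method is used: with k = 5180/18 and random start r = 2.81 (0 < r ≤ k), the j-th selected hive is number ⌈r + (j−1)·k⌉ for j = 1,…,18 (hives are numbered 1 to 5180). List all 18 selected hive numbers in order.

j=1: r + 0k = 2.81 → ⌈·⌉ = 3
j=2: r + 1k = 290.587777… → ⌈·⌉ = 291
j=3: r + 2k = 578.365555… → ⌈·⌉ = 579
j=4: r + 3k = 866.143333… → ⌈·⌉ = 867
j=5: r + 4k = 1153.921111… → ⌈·⌉ = 1154
j=6: r + 5k = 1441.698888… → ⌈·⌉ = 1442
j=7: r + 6k = 1729.476666… → ⌈·⌉ = 1730
j=8: r + 7k = 2017.254444… → ⌈·⌉ = 2018
j=9: r + 8k = 2305.032222… → ⌈·⌉ = 2306
j=10: r + 9k = 2592.81 → ⌈·⌉ = 2593
j=11: r + 10k = 2880.587777… → ⌈·⌉ = 2881
j=12: r + 11k = 3168.365555… → ⌈·⌉ = 3169
j=13: r + 12k = 3456.143333… → ⌈·⌉ = 3457
j=14: r + 13k = 3743.921111… → ⌈·⌉ = 3744
j=15: r + 14k = 4031.698888… → ⌈·⌉ = 4032
j=16: r + 15k = 4319.476666… → ⌈·⌉ = 4320
j=17: r + 16k = 4607.254444… → ⌈·⌉ = 4608
j=18: r + 17k = 4895.032222… → ⌈·⌉ = 4896

3, 291, 579, 867, 1154, 1442, 1730, 2018, 2306, 2593, 2881, 3169, 3457, 3744, 4032, 4320, 4608, 4896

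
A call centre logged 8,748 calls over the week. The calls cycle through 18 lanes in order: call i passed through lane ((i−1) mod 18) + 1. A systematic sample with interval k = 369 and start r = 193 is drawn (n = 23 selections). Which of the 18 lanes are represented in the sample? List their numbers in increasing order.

Consecutive selections differ by k = 369, so their lane numbers differ by 369 mod 18 = 9.
gcd(369, 18) = 9, so the sample visits 18/9 = 2 distinct residues mod 18.
Start 193 is lane 13; the lanes hit are 4, 13.

4, 13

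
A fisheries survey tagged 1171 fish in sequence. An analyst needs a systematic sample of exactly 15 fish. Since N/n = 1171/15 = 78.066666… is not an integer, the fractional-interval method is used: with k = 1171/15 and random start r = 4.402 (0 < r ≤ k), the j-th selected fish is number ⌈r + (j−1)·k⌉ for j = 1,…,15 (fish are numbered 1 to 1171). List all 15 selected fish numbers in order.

j=1: r + 0k = 4.402 → ⌈·⌉ = 5
j=2: r + 1k = 82.468666… → ⌈·⌉ = 83
j=3: r + 2k = 160.535333… → ⌈·⌉ = 161
j=4: r + 3k = 238.602 → ⌈·⌉ = 239
j=5: r + 4k = 316.668666… → ⌈·⌉ = 317
j=6: r + 5k = 394.735333… → ⌈·⌉ = 395
j=7: r + 6k = 472.802 → ⌈·⌉ = 473
j=8: r + 7k = 550.868666… → ⌈·⌉ = 551
j=9: r + 8k = 628.935333… → ⌈·⌉ = 629
j=10: r + 9k = 707.002 → ⌈·⌉ = 708
j=11: r + 10k = 785.068666… → ⌈·⌉ = 786
j=12: r + 11k = 863.135333… → ⌈·⌉ = 864
j=13: r + 12k = 941.202 → ⌈·⌉ = 942
j=14: r + 13k = 1019.268666… → ⌈·⌉ = 1020
j=15: r + 14k = 1097.335333… → ⌈·⌉ = 1098

5, 83, 161, 239, 317, 395, 473, 551, 629, 708, 786, 864, 942, 1020, 1098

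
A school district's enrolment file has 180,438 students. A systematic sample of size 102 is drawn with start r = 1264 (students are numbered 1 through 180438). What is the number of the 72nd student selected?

126863

k = 180438/102 = 1769
72nd selection = r + (72−1)·k = 1264 + 71×1769 = 1264 + 125599 = 126863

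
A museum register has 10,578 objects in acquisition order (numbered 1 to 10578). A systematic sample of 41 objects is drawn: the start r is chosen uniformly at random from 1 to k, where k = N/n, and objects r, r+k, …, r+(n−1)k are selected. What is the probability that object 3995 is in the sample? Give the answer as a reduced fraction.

1/258

k = 10578/41 = 258.
Object 3995 is selected iff r ≡ 3995 (mod 258); exactly one such r in {1,…,258}.
Inclusion probability = 1/258.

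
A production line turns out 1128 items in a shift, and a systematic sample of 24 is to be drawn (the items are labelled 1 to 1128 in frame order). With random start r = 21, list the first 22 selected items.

k = N/n = 1128/24 = 47
item 1: 21
item 2: 21 + 47 = 68
item 3: 68 + 47 = 115
item 4: 115 + 47 = 162
item 5: 162 + 47 = 209
item 6: 209 + 47 = 256
item 7: 256 + 47 = 303
item 8: 303 + 47 = 350
item 9: 350 + 47 = 397
item 10: 397 + 47 = 444
item 11: 444 + 47 = 491
item 12: 491 + 47 = 538
item 13: 538 + 47 = 585
item 14: 585 + 47 = 632
item 15: 632 + 47 = 679
item 16: 679 + 47 = 726
item 17: 726 + 47 = 773
item 18: 773 + 47 = 820
item 19: 820 + 47 = 867
item 20: 867 + 47 = 914
item 21: 914 + 47 = 961
item 22: 961 + 47 = 1008

21, 68, 115, 162, 209, 256, 303, 350, 397, 444, 491, 538, 585, 632, 679, 726, 773, 820, 867, 914, 961, 1008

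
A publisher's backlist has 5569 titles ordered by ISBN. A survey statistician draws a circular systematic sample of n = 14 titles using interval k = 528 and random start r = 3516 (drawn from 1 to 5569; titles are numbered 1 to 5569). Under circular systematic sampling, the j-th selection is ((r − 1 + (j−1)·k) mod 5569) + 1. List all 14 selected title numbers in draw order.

Selection 1: 3516
Selection 2: 3516 + 528 = 4044
Selection 3: 4044 + 528 = 4572
Selection 4: 4572 + 528 = 5100
Selection 5: 5100 + 528 = 5628 → 5628 − 5569 = 59
Selection 6: 59 + 528 = 587
Selection 7: 587 + 528 = 1115
Selection 8: 1115 + 528 = 1643
Selection 9: 1643 + 528 = 2171
Selection 10: 2171 + 528 = 2699
Selection 11: 2699 + 528 = 3227
Selection 12: 3227 + 528 = 3755
Selection 13: 3755 + 528 = 4283
Selection 14: 4283 + 528 = 4811

3516, 4044, 4572, 5100, 59, 587, 1115, 1643, 2171, 2699, 3227, 3755, 4283, 4811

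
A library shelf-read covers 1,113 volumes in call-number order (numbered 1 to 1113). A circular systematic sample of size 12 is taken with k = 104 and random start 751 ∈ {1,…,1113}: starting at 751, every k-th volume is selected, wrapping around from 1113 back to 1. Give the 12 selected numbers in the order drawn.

751, 855, 959, 1063, 54, 158, 262, 366, 470, 574, 678, 782

Selection 1: 751
Selection 2: 751 + 104 = 855
Selection 3: 855 + 104 = 959
Selection 4: 959 + 104 = 1063
Selection 5: 1063 + 104 = 1167 → 1167 − 1113 = 54
Selection 6: 54 + 104 = 158
Selection 7: 158 + 104 = 262
Selection 8: 262 + 104 = 366
Selection 9: 366 + 104 = 470
Selection 10: 470 + 104 = 574
Selection 11: 574 + 104 = 678
Selection 12: 678 + 104 = 782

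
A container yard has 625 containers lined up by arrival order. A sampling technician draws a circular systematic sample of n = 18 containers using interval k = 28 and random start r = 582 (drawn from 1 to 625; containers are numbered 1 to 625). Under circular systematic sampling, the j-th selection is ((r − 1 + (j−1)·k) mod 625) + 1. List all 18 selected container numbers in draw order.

Selection 1: 582
Selection 2: 582 + 28 = 610
Selection 3: 610 + 28 = 638 → 638 − 625 = 13
Selection 4: 13 + 28 = 41
Selection 5: 41 + 28 = 69
Selection 6: 69 + 28 = 97
Selection 7: 97 + 28 = 125
Selection 8: 125 + 28 = 153
Selection 9: 153 + 28 = 181
Selection 10: 181 + 28 = 209
Selection 11: 209 + 28 = 237
Selection 12: 237 + 28 = 265
Selection 13: 265 + 28 = 293
Selection 14: 293 + 28 = 321
Selection 15: 321 + 28 = 349
Selection 16: 349 + 28 = 377
Selection 17: 377 + 28 = 405
Selection 18: 405 + 28 = 433

582, 610, 13, 41, 69, 97, 125, 153, 181, 209, 237, 265, 293, 321, 349, 377, 405, 433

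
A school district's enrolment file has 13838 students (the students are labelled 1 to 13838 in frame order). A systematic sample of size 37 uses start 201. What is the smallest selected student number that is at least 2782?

k = 13838/37 = 374
Steps past start: ⌈(2782 − 201)/374⌉ = ⌈2581/374⌉ = 7
Selected student: 201 + 7×374 = 2819

2819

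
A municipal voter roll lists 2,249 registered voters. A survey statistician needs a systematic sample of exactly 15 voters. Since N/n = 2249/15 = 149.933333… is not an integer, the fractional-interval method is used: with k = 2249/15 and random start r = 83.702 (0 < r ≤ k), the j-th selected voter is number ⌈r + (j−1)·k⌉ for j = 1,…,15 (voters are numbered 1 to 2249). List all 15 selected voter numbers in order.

j=1: r + 0k = 83.702 → ⌈·⌉ = 84
j=2: r + 1k = 233.635333… → ⌈·⌉ = 234
j=3: r + 2k = 383.568666… → ⌈·⌉ = 384
j=4: r + 3k = 533.502 → ⌈·⌉ = 534
j=5: r + 4k = 683.435333… → ⌈·⌉ = 684
j=6: r + 5k = 833.368666… → ⌈·⌉ = 834
j=7: r + 6k = 983.302 → ⌈·⌉ = 984
j=8: r + 7k = 1133.235333… → ⌈·⌉ = 1134
j=9: r + 8k = 1283.168666… → ⌈·⌉ = 1284
j=10: r + 9k = 1433.102 → ⌈·⌉ = 1434
j=11: r + 10k = 1583.035333… → ⌈·⌉ = 1584
j=12: r + 11k = 1732.968666… → ⌈·⌉ = 1733
j=13: r + 12k = 1882.902 → ⌈·⌉ = 1883
j=14: r + 13k = 2032.835333… → ⌈·⌉ = 2033
j=15: r + 14k = 2182.768666… → ⌈·⌉ = 2183

84, 234, 384, 534, 684, 834, 984, 1134, 1284, 1434, 1584, 1733, 1883, 2033, 2183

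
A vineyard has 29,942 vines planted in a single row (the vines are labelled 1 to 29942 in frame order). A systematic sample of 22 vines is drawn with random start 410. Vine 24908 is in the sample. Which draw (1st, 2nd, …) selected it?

19

k = 29942/22 = 1361
position = (24908 − 410)/1361 + 1 = 24498/1361 + 1 = 18 + 1 = 19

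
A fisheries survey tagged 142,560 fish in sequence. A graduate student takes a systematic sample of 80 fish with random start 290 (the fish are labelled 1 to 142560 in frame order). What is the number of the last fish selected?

141068

k = 142560/80 = 1782
80th selection = r + (80−1)·k = 290 + 79×1782 = 290 + 140778 = 141068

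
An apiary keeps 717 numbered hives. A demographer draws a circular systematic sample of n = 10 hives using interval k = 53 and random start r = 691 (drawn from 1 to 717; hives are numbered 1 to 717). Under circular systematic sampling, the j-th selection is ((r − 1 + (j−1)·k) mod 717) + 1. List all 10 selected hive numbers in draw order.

691, 27, 80, 133, 186, 239, 292, 345, 398, 451

Selection 1: 691
Selection 2: 691 + 53 = 744 → 744 − 717 = 27
Selection 3: 27 + 53 = 80
Selection 4: 80 + 53 = 133
Selection 5: 133 + 53 = 186
Selection 6: 186 + 53 = 239
Selection 7: 239 + 53 = 292
Selection 8: 292 + 53 = 345
Selection 9: 345 + 53 = 398
Selection 10: 398 + 53 = 451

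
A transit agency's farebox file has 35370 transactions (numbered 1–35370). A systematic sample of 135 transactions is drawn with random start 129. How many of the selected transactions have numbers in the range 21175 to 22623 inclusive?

k = 35370/135 = 262
First selection ≥ 21175: 129 + ⌈(21175−129)/262⌉·262 = 129 + 81×262 = 21351
Last selection ≤ 22623: 129 + ⌊(22623−129)/262⌋·262 = 129 + 85×262 = 22399
Count = 85 − 81 + 1 = 5

5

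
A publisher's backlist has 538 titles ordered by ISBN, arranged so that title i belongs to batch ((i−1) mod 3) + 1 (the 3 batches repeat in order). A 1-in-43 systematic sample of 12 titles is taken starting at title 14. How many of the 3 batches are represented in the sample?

3

Consecutive selections differ by k = 43, so their batch numbers differ by 43 mod 3 = 1.
gcd(43, 3) = 1, so the sample visits 3/1 = 3 distinct residues mod 3.
Start 14 is batch 2; the batches hit are 1, 2, 3.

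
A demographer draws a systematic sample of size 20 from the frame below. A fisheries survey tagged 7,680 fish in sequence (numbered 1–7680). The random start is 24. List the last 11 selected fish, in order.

k = N/n = 7680/20 = 384
10th selection = 24 + 9×384 = 3480
11th: 3480 + 384 = 3864
12th: 3864 + 384 = 4248
13th: 4248 + 384 = 4632
14th: 4632 + 384 = 5016
15th: 5016 + 384 = 5400
16th: 5400 + 384 = 5784
17th: 5784 + 384 = 6168
18th: 6168 + 384 = 6552
19th: 6552 + 384 = 6936
20th: 6936 + 384 = 7320

3480, 3864, 4248, 4632, 5016, 5400, 5784, 6168, 6552, 6936, 7320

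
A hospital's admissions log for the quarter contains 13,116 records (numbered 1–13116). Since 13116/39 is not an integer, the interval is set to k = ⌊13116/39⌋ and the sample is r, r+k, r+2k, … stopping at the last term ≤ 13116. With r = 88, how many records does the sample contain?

k = ⌊13116/39⌋ = 336
Achieved size = ⌊(13116 − 88)/336⌋ + 1 = ⌊13028/336⌋ + 1 = 38 + 1 = 39
(last selection: 88 + 38×336 = 12856 ≤ 13116; next would be 13192 > 13116)

39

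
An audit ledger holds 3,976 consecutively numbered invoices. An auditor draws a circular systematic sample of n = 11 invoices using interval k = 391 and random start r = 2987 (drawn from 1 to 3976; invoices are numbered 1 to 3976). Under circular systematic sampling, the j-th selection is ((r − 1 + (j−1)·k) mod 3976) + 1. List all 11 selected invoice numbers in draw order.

2987, 3378, 3769, 184, 575, 966, 1357, 1748, 2139, 2530, 2921

Selection 1: 2987
Selection 2: 2987 + 391 = 3378
Selection 3: 3378 + 391 = 3769
Selection 4: 3769 + 391 = 4160 → 4160 − 3976 = 184
Selection 5: 184 + 391 = 575
Selection 6: 575 + 391 = 966
Selection 7: 966 + 391 = 1357
Selection 8: 1357 + 391 = 1748
Selection 9: 1748 + 391 = 2139
Selection 10: 2139 + 391 = 2530
Selection 11: 2530 + 391 = 2921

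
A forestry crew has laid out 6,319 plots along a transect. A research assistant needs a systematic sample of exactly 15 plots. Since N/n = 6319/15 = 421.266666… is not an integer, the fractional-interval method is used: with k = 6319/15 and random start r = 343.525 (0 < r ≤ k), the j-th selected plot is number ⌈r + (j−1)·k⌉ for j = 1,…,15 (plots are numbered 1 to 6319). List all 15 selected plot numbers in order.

344, 765, 1187, 1608, 2029, 2450, 2872, 3293, 3714, 4135, 4557, 4978, 5399, 5820, 6242

j=1: r + 0k = 343.525 → ⌈·⌉ = 344
j=2: r + 1k = 764.791666… → ⌈·⌉ = 765
j=3: r + 2k = 1186.058333… → ⌈·⌉ = 1187
j=4: r + 3k = 1607.325 → ⌈·⌉ = 1608
j=5: r + 4k = 2028.591666… → ⌈·⌉ = 2029
j=6: r + 5k = 2449.858333… → ⌈·⌉ = 2450
j=7: r + 6k = 2871.125 → ⌈·⌉ = 2872
j=8: r + 7k = 3292.391666… → ⌈·⌉ = 3293
j=9: r + 8k = 3713.658333… → ⌈·⌉ = 3714
j=10: r + 9k = 4134.925 → ⌈·⌉ = 4135
j=11: r + 10k = 4556.191666… → ⌈·⌉ = 4557
j=12: r + 11k = 4977.458333… → ⌈·⌉ = 4978
j=13: r + 12k = 5398.725 → ⌈·⌉ = 5399
j=14: r + 13k = 5819.991666… → ⌈·⌉ = 5820
j=15: r + 14k = 6241.258333… → ⌈·⌉ = 6242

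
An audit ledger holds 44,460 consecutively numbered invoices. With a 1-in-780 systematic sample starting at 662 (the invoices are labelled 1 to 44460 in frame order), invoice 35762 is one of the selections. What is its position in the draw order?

k = 780
position = (35762 − 662)/780 + 1 = 35100/780 + 1 = 45 + 1 = 46

46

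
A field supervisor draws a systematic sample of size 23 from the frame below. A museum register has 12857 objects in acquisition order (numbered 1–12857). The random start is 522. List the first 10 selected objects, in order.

k = N/n = 12857/23 = 559
object 1: 522
object 2: 522 + 559 = 1081
object 3: 1081 + 559 = 1640
object 4: 1640 + 559 = 2199
object 5: 2199 + 559 = 2758
object 6: 2758 + 559 = 3317
object 7: 3317 + 559 = 3876
object 8: 3876 + 559 = 4435
object 9: 4435 + 559 = 4994
object 10: 4994 + 559 = 5553

522, 1081, 1640, 2199, 2758, 3317, 3876, 4435, 4994, 5553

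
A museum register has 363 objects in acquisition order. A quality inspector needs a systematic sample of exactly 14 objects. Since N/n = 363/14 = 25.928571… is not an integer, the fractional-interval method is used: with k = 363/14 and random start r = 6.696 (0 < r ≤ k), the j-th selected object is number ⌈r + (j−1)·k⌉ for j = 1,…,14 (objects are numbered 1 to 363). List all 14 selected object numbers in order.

7, 33, 59, 85, 111, 137, 163, 189, 215, 241, 266, 292, 318, 344

j=1: r + 0k = 6.696 → ⌈·⌉ = 7
j=2: r + 1k = 32.624571… → ⌈·⌉ = 33
j=3: r + 2k = 58.553142… → ⌈·⌉ = 59
j=4: r + 3k = 84.481714… → ⌈·⌉ = 85
j=5: r + 4k = 110.410285… → ⌈·⌉ = 111
j=6: r + 5k = 136.338857… → ⌈·⌉ = 137
j=7: r + 6k = 162.267428… → ⌈·⌉ = 163
j=8: r + 7k = 188.196 → ⌈·⌉ = 189
j=9: r + 8k = 214.124571… → ⌈·⌉ = 215
j=10: r + 9k = 240.053142… → ⌈·⌉ = 241
j=11: r + 10k = 265.981714… → ⌈·⌉ = 266
j=12: r + 11k = 291.910285… → ⌈·⌉ = 292
j=13: r + 12k = 317.838857… → ⌈·⌉ = 318
j=14: r + 13k = 343.767428… → ⌈·⌉ = 344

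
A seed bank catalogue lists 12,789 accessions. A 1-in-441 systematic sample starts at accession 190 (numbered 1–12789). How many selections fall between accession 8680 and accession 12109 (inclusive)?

k = 441
First selection ≥ 8680: 190 + ⌈(8680−190)/441⌉·441 = 190 + 20×441 = 9010
Last selection ≤ 12109: 190 + ⌊(12109−190)/441⌋·441 = 190 + 27×441 = 12097
Count = 27 − 20 + 1 = 8

8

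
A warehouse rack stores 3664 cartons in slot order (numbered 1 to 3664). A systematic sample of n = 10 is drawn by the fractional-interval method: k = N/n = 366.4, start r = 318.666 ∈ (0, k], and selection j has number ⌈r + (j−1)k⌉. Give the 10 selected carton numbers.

319, 686, 1052, 1418, 1785, 2151, 2518, 2884, 3250, 3617

j=1: r + 0k = 318.666 → ⌈·⌉ = 319
j=2: r + 1k = 685.066 → ⌈·⌉ = 686
j=3: r + 2k = 1051.466 → ⌈·⌉ = 1052
j=4: r + 3k = 1417.866 → ⌈·⌉ = 1418
j=5: r + 4k = 1784.266 → ⌈·⌉ = 1785
j=6: r + 5k = 2150.666 → ⌈·⌉ = 2151
j=7: r + 6k = 2517.066 → ⌈·⌉ = 2518
j=8: r + 7k = 2883.466 → ⌈·⌉ = 2884
j=9: r + 8k = 3249.866 → ⌈·⌉ = 3250
j=10: r + 9k = 3616.266 → ⌈·⌉ = 3617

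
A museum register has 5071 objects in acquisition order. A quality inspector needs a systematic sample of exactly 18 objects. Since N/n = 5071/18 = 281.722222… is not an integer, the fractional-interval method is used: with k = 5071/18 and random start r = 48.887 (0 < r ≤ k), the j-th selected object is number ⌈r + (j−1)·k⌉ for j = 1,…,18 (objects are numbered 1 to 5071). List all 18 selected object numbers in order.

49, 331, 613, 895, 1176, 1458, 1740, 2021, 2303, 2585, 2867, 3148, 3430, 3712, 3993, 4275, 4557, 4839

j=1: r + 0k = 48.887 → ⌈·⌉ = 49
j=2: r + 1k = 330.609222… → ⌈·⌉ = 331
j=3: r + 2k = 612.331444… → ⌈·⌉ = 613
j=4: r + 3k = 894.053666… → ⌈·⌉ = 895
j=5: r + 4k = 1175.775888… → ⌈·⌉ = 1176
j=6: r + 5k = 1457.498111… → ⌈·⌉ = 1458
j=7: r + 6k = 1739.220333… → ⌈·⌉ = 1740
j=8: r + 7k = 2020.942555… → ⌈·⌉ = 2021
j=9: r + 8k = 2302.664777… → ⌈·⌉ = 2303
j=10: r + 9k = 2584.387 → ⌈·⌉ = 2585
j=11: r + 10k = 2866.109222… → ⌈·⌉ = 2867
j=12: r + 11k = 3147.831444… → ⌈·⌉ = 3148
j=13: r + 12k = 3429.553666… → ⌈·⌉ = 3430
j=14: r + 13k = 3711.275888… → ⌈·⌉ = 3712
j=15: r + 14k = 3992.998111… → ⌈·⌉ = 3993
j=16: r + 15k = 4274.720333… → ⌈·⌉ = 4275
j=17: r + 16k = 4556.442555… → ⌈·⌉ = 4557
j=18: r + 17k = 4838.164777… → ⌈·⌉ = 4839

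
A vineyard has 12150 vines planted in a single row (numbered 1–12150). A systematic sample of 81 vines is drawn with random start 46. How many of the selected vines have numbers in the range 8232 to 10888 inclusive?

k = 12150/81 = 150
First selection ≥ 8232: 46 + ⌈(8232−46)/150⌉·150 = 46 + 55×150 = 8296
Last selection ≤ 10888: 46 + ⌊(10888−46)/150⌋·150 = 46 + 72×150 = 10846
Count = 72 − 55 + 1 = 18

18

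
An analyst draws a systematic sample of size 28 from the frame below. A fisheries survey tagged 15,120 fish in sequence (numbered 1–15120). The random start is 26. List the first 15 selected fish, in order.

k = N/n = 15120/28 = 540
fish 1: 26
fish 2: 26 + 540 = 566
fish 3: 566 + 540 = 1106
fish 4: 1106 + 540 = 1646
fish 5: 1646 + 540 = 2186
fish 6: 2186 + 540 = 2726
fish 7: 2726 + 540 = 3266
fish 8: 3266 + 540 = 3806
fish 9: 3806 + 540 = 4346
fish 10: 4346 + 540 = 4886
fish 11: 4886 + 540 = 5426
fish 12: 5426 + 540 = 5966
fish 13: 5966 + 540 = 6506
fish 14: 6506 + 540 = 7046
fish 15: 7046 + 540 = 7586

26, 566, 1106, 1646, 2186, 2726, 3266, 3806, 4346, 4886, 5426, 5966, 6506, 7046, 7586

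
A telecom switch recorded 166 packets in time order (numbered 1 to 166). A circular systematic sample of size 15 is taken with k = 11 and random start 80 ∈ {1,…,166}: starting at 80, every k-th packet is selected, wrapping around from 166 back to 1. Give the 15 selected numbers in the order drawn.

Selection 1: 80
Selection 2: 80 + 11 = 91
Selection 3: 91 + 11 = 102
Selection 4: 102 + 11 = 113
Selection 5: 113 + 11 = 124
Selection 6: 124 + 11 = 135
Selection 7: 135 + 11 = 146
Selection 8: 146 + 11 = 157
Selection 9: 157 + 11 = 168 → 168 − 166 = 2
Selection 10: 2 + 11 = 13
Selection 11: 13 + 11 = 24
Selection 12: 24 + 11 = 35
Selection 13: 35 + 11 = 46
Selection 14: 46 + 11 = 57
Selection 15: 57 + 11 = 68

80, 91, 102, 113, 124, 135, 146, 157, 2, 13, 24, 35, 46, 57, 68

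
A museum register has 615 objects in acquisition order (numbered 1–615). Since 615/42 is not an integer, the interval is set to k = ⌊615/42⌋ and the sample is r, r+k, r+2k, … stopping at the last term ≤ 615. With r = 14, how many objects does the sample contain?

k = ⌊615/42⌋ = 14
Achieved size = ⌊(615 − 14)/14⌋ + 1 = ⌊601/14⌋ + 1 = 42 + 1 = 43
(last selection: 14 + 42×14 = 602 ≤ 615; next would be 616 > 615)

43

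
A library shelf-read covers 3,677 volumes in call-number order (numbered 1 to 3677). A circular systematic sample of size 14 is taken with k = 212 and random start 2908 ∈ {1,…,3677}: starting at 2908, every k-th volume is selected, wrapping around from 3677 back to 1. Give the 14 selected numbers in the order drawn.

2908, 3120, 3332, 3544, 79, 291, 503, 715, 927, 1139, 1351, 1563, 1775, 1987

Selection 1: 2908
Selection 2: 2908 + 212 = 3120
Selection 3: 3120 + 212 = 3332
Selection 4: 3332 + 212 = 3544
Selection 5: 3544 + 212 = 3756 → 3756 − 3677 = 79
Selection 6: 79 + 212 = 291
Selection 7: 291 + 212 = 503
Selection 8: 503 + 212 = 715
Selection 9: 715 + 212 = 927
Selection 10: 927 + 212 = 1139
Selection 11: 1139 + 212 = 1351
Selection 12: 1351 + 212 = 1563
Selection 13: 1563 + 212 = 1775
Selection 14: 1775 + 212 = 1987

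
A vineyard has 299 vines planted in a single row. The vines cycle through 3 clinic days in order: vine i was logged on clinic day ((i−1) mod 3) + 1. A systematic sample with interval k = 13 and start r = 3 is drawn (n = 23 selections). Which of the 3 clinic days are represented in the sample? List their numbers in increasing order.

Consecutive selections differ by k = 13, so their clinic day numbers differ by 13 mod 3 = 1.
gcd(13, 3) = 1, so the sample visits 3/1 = 3 distinct residues mod 3.
Start 3 is clinic day 3; the clinic days hit are 1, 2, 3.

1, 2, 3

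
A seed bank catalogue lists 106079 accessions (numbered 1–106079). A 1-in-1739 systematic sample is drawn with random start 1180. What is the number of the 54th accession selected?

k = 1739
54th selection = r + (54−1)·k = 1180 + 53×1739 = 1180 + 92167 = 93347

93347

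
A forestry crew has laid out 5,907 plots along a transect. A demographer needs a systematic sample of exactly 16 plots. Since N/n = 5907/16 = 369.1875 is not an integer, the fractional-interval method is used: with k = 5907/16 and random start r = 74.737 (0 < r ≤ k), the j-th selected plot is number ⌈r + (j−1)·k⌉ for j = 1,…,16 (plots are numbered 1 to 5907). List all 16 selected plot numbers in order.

75, 444, 814, 1183, 1552, 1921, 2290, 2660, 3029, 3398, 3767, 4136, 4505, 4875, 5244, 5613

j=1: r + 0k = 74.737 → ⌈·⌉ = 75
j=2: r + 1k = 443.9245 → ⌈·⌉ = 444
j=3: r + 2k = 813.112 → ⌈·⌉ = 814
j=4: r + 3k = 1182.2995 → ⌈·⌉ = 1183
j=5: r + 4k = 1551.487 → ⌈·⌉ = 1552
j=6: r + 5k = 1920.6745 → ⌈·⌉ = 1921
j=7: r + 6k = 2289.862 → ⌈·⌉ = 2290
j=8: r + 7k = 2659.0495 → ⌈·⌉ = 2660
j=9: r + 8k = 3028.237 → ⌈·⌉ = 3029
j=10: r + 9k = 3397.4245 → ⌈·⌉ = 3398
j=11: r + 10k = 3766.612 → ⌈·⌉ = 3767
j=12: r + 11k = 4135.7995 → ⌈·⌉ = 4136
j=13: r + 12k = 4504.987 → ⌈·⌉ = 4505
j=14: r + 13k = 4874.1745 → ⌈·⌉ = 4875
j=15: r + 14k = 5243.362 → ⌈·⌉ = 5244
j=16: r + 15k = 5612.5495 → ⌈·⌉ = 5613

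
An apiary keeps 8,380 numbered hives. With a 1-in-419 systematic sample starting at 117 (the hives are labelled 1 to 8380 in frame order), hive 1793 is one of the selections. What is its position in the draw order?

k = 419
position = (1793 − 117)/419 + 1 = 1676/419 + 1 = 4 + 1 = 5

5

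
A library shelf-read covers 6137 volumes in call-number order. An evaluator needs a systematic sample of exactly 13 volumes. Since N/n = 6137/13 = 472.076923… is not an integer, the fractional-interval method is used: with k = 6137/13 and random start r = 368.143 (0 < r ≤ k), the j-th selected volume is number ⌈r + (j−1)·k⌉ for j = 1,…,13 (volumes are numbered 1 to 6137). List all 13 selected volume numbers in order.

369, 841, 1313, 1785, 2257, 2729, 3201, 3673, 4145, 4617, 5089, 5561, 6034

j=1: r + 0k = 368.143 → ⌈·⌉ = 369
j=2: r + 1k = 840.219923… → ⌈·⌉ = 841
j=3: r + 2k = 1312.296846… → ⌈·⌉ = 1313
j=4: r + 3k = 1784.373769… → ⌈·⌉ = 1785
j=5: r + 4k = 2256.450692… → ⌈·⌉ = 2257
j=6: r + 5k = 2728.527615… → ⌈·⌉ = 2729
j=7: r + 6k = 3200.604538… → ⌈·⌉ = 3201
j=8: r + 7k = 3672.681461… → ⌈·⌉ = 3673
j=9: r + 8k = 4144.758384… → ⌈·⌉ = 4145
j=10: r + 9k = 4616.835307… → ⌈·⌉ = 4617
j=11: r + 10k = 5088.912230… → ⌈·⌉ = 5089
j=12: r + 11k = 5560.989153… → ⌈·⌉ = 5561
j=13: r + 12k = 6033.066076… → ⌈·⌉ = 6034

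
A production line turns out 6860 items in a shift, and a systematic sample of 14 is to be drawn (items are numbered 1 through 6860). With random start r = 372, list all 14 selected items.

372, 862, 1352, 1842, 2332, 2822, 3312, 3802, 4292, 4782, 5272, 5762, 6252, 6742

k = N/n = 6860/14 = 490
item 1: 372
item 2: 372 + 490 = 862
item 3: 862 + 490 = 1352
item 4: 1352 + 490 = 1842
item 5: 1842 + 490 = 2332
item 6: 2332 + 490 = 2822
item 7: 2822 + 490 = 3312
item 8: 3312 + 490 = 3802
item 9: 3802 + 490 = 4292
item 10: 4292 + 490 = 4782
item 11: 4782 + 490 = 5272
item 12: 5272 + 490 = 5762
item 13: 5762 + 490 = 6252
item 14: 6252 + 490 = 6742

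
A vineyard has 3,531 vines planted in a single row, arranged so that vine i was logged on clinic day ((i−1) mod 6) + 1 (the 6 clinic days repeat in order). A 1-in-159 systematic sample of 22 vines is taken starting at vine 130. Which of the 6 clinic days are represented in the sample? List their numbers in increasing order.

Consecutive selections differ by k = 159, so their clinic day numbers differ by 159 mod 6 = 3.
gcd(159, 6) = 3, so the sample visits 6/3 = 2 distinct residues mod 6.
Start 130 is clinic day 4; the clinic days hit are 1, 4.

1, 4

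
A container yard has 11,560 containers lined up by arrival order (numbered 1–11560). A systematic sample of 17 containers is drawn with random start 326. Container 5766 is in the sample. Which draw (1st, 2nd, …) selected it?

k = 11560/17 = 680
position = (5766 − 326)/680 + 1 = 5440/680 + 1 = 8 + 1 = 9

9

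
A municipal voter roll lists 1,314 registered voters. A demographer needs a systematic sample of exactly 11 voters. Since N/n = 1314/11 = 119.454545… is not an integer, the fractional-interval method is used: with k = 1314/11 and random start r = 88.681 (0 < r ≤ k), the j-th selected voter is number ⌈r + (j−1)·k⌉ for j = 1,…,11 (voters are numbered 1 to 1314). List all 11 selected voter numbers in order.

j=1: r + 0k = 88.681 → ⌈·⌉ = 89
j=2: r + 1k = 208.135545… → ⌈·⌉ = 209
j=3: r + 2k = 327.590090… → ⌈·⌉ = 328
j=4: r + 3k = 447.044636… → ⌈·⌉ = 448
j=5: r + 4k = 566.499181… → ⌈·⌉ = 567
j=6: r + 5k = 685.953727… → ⌈·⌉ = 686
j=7: r + 6k = 805.408272… → ⌈·⌉ = 806
j=8: r + 7k = 924.862818… → ⌈·⌉ = 925
j=9: r + 8k = 1044.317363… → ⌈·⌉ = 1045
j=10: r + 9k = 1163.771909… → ⌈·⌉ = 1164
j=11: r + 10k = 1283.226454… → ⌈·⌉ = 1284

89, 209, 328, 448, 567, 686, 806, 925, 1045, 1164, 1284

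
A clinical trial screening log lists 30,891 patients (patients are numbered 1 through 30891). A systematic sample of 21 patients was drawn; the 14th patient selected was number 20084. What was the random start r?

961

k = 30891/21 = 1471
r = 20084 − (14−1)×1471 = 20084 − 19123 = 961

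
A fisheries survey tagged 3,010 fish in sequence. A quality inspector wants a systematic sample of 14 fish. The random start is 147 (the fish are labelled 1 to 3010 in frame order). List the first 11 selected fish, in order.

k = N/n = 3010/14 = 215
fish 1: 147
fish 2: 147 + 215 = 362
fish 3: 362 + 215 = 577
fish 4: 577 + 215 = 792
fish 5: 792 + 215 = 1007
fish 6: 1007 + 215 = 1222
fish 7: 1222 + 215 = 1437
fish 8: 1437 + 215 = 1652
fish 9: 1652 + 215 = 1867
fish 10: 1867 + 215 = 2082
fish 11: 2082 + 215 = 2297

147, 362, 577, 792, 1007, 1222, 1437, 1652, 1867, 2082, 2297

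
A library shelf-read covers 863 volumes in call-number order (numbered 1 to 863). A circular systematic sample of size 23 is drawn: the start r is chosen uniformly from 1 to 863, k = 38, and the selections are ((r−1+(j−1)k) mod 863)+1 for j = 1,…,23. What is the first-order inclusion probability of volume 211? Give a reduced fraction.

For each position j, as r ranges over 1…863 the j-th selection hits every volume exactly once, so volume 211 is selected for exactly 23 of the 863 starts.
Inclusion probability = 23/863.

23/863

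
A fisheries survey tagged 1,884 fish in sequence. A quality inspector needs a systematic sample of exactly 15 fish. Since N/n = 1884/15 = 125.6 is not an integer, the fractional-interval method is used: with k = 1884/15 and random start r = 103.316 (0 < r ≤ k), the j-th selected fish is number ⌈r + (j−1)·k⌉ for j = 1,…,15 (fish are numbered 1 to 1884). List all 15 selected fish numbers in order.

104, 229, 355, 481, 606, 732, 857, 983, 1109, 1234, 1360, 1485, 1611, 1737, 1862

j=1: r + 0k = 103.316 → ⌈·⌉ = 104
j=2: r + 1k = 228.916 → ⌈·⌉ = 229
j=3: r + 2k = 354.516 → ⌈·⌉ = 355
j=4: r + 3k = 480.116 → ⌈·⌉ = 481
j=5: r + 4k = 605.716 → ⌈·⌉ = 606
j=6: r + 5k = 731.316 → ⌈·⌉ = 732
j=7: r + 6k = 856.916 → ⌈·⌉ = 857
j=8: r + 7k = 982.516 → ⌈·⌉ = 983
j=9: r + 8k = 1108.116 → ⌈·⌉ = 1109
j=10: r + 9k = 1233.716 → ⌈·⌉ = 1234
j=11: r + 10k = 1359.316 → ⌈·⌉ = 1360
j=12: r + 11k = 1484.916 → ⌈·⌉ = 1485
j=13: r + 12k = 1610.516 → ⌈·⌉ = 1611
j=14: r + 13k = 1736.116 → ⌈·⌉ = 1737
j=15: r + 14k = 1861.716 → ⌈·⌉ = 1862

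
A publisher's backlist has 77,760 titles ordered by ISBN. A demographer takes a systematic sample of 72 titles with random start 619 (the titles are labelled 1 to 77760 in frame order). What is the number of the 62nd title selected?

66499

k = 77760/72 = 1080
62nd selection = r + (62−1)·k = 619 + 61×1080 = 619 + 65880 = 66499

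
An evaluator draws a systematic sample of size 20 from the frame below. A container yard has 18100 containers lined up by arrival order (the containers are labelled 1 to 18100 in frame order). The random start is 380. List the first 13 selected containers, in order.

380, 1285, 2190, 3095, 4000, 4905, 5810, 6715, 7620, 8525, 9430, 10335, 11240

k = N/n = 18100/20 = 905
container 1: 380
container 2: 380 + 905 = 1285
container 3: 1285 + 905 = 2190
container 4: 2190 + 905 = 3095
container 5: 3095 + 905 = 4000
container 6: 4000 + 905 = 4905
container 7: 4905 + 905 = 5810
container 8: 5810 + 905 = 6715
container 9: 6715 + 905 = 7620
container 10: 7620 + 905 = 8525
container 11: 8525 + 905 = 9430
container 12: 9430 + 905 = 10335
container 13: 10335 + 905 = 11240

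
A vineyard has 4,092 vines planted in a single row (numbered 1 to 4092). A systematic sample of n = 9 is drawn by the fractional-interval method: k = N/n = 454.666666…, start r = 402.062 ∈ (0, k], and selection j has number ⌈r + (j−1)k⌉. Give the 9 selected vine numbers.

403, 857, 1312, 1767, 2221, 2676, 3131, 3585, 4040

j=1: r + 0k = 402.062 → ⌈·⌉ = 403
j=2: r + 1k = 856.728666… → ⌈·⌉ = 857
j=3: r + 2k = 1311.395333… → ⌈·⌉ = 1312
j=4: r + 3k = 1766.062 → ⌈·⌉ = 1767
j=5: r + 4k = 2220.728666… → ⌈·⌉ = 2221
j=6: r + 5k = 2675.395333… → ⌈·⌉ = 2676
j=7: r + 6k = 3130.062 → ⌈·⌉ = 3131
j=8: r + 7k = 3584.728666… → ⌈·⌉ = 3585
j=9: r + 8k = 4039.395333… → ⌈·⌉ = 4040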